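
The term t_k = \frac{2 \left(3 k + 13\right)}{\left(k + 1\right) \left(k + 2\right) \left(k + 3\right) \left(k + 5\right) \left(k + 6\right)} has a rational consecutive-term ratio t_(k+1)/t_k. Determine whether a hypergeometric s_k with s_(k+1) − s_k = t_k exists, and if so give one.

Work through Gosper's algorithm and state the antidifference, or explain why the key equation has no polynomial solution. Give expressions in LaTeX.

s_k = \frac{k \left(k^{2} + 8 k + 17\right)}{5 \left(k^{3} + 8 k^{2} + 17 k + 10\right)}

r(k) = (k + 1)*(k + 5)*(3*k + 16)/((k + 4)*(k + 7)*(3*k + 13)) after simplifying.
So A=k + 1 and B=k + 7, with C=k**2 + 25*k/3 + 52/3.
Need (k + 1)·f(k+1) − (k + 6)·f(k) = k**2 + 25*k/3 + 52/3.
deg f ≤ 5 (via 1,1,2).
Solving with deg f ≤ 5: f(k) = k*(k + 3)*(k + 4)*(k**2 + 8*k + 17)/30.
Then R = B(k−1)f/C = k*(k + 3)*(k + 6)*(k**2 + 8*k + 17)/(10*(3*k + 13)), so s_k = R(k)·t_k = k*(k**2 + 8*k + 17)/(5*(k**3 + 8*k**2 + 17*k + 10)).
s_(k+1) − s_k = 2*(3*k + 13)/(k**5 + 17*k**4 + 107*k**3 + 307*k**2 + 396*k + 180) = t_k.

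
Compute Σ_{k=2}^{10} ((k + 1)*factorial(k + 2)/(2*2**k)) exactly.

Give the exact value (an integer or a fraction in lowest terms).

Σ = 6081063/2

r(k) = (k + 2)*(k + 3)/(2*(k + 1)) after simplifying.
Normal form (A,B,C) = (k/2 + 3/2, 1, k + 1).
f must satisfy (k/2 + 3/2)·f(k+1) − (1)·f(k) = k + 1.
d = 0 from the (1,0,1) case.
Solve for f: f(k) = 2 (degree 0 ≤ 0).
So s_k = (B(k−1)f/C)·t_k = (2/(k + 1))·t_k = factorial(k + 2)/2**k.
s_(k+1) − s_k = (k + 1)*factorial(k + 2)/(2*2**k) = t_k.
Sum = s_(11) − s_(2); s_(11) = 6081075/2, s_(2) = 6 ⇒ 6081063/2.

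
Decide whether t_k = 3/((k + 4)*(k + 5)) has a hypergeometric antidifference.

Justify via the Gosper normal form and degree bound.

Yes. s_k = 3*k/(4*(k + 4)).

t_(k+1)/t_k = (k + 4)/(k + 6).
So A=k + 4 and B=k + 6, with C=1.
f must satisfy (k + 4)·f(k+1) − (k + 5)·f(k) = 1.
Degrees (1,1,0) ⇒ d ≤ 1.
Solve for f: f(k) = k/4 (degree 1 ≤ 1).
So s_k = (B(k−1)f/C)·t_k = (k*(k + 5)/4)·t_k = 3*k/(4*(k + 4)).
s_(k+1) − s_k = 3/(k**2 + 9*k + 20) = t_k.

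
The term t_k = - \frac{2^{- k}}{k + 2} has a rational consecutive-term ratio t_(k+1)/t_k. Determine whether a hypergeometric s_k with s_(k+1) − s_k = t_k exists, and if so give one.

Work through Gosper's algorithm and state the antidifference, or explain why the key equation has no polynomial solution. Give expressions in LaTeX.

none — t_k is not Gosper-summable

The ratio is (k + 2)/(2*(k + 3)).
Gosper form: A/B · C(k+1)/C(k) with A=k/2 + 1, B=k + 3, C=1.
Need (k/2 + 1)·f(k+1) − (k + 2)·f(k) = 1.
Degrees (1,1,0) ⇒ d ≤ -1.
Negative degree bound (-1): no f exists, t_k not Gosper-summable.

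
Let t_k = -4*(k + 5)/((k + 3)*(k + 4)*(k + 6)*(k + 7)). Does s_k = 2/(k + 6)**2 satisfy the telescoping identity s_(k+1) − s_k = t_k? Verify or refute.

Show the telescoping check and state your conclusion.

Invalid: residual 6*(3*k**2 + 33*k + 88)/(k**6 + 33*k**5 + 447*k**4 + 3175*k**3 + 12444*k**2 + 25452*k + 21168) ≠ 0.

s_(k+1) = 2/(k + 7)**2
s_(k+1) − s_k = 2/(k + 7)**2 - 2/(k + 6)**2
(s_(k+1) − s_k) − t_k = 6*(3*k**2 + 33*k + 88)/(k**6 + 33*k**5 + 447*k**4 + 3175*k**3 + 12444*k**2 + 25452*k + 21168)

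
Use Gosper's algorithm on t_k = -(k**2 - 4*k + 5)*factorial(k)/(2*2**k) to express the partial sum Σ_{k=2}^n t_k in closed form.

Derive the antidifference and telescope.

The ratio is (k**3 - k**2 + 2)/(2*(k**2 - 4*k + 5)).
Factor: A=k/2 + 1/2; B=1; C=k**2 - 4*k + 5.
Key eq: (k/2 + 1/2)·f(k+1) = (1)·f(k) + (k**2 - 4*k + 5).
From deg A=1, deg B=0, deg C=2: d=1.
Solve for f: f(k) = 2*(k - 4) (degree 1 ≤ 1).
So s_k = (B(k−1)f/C)·t_k = (2*(k - 4)/(k**2 - 4*k + 5))·t_k = -(k - 4)*factorial(k)/2**k.
s_(k+1) − s_k = -(k**2 - 4*k + 5)*factorial(k)/(2*2**k) = t_k.
Evaluate: s_(n+1) = -2**(-n - 1)*(n - 3)*factorial(n + 1); subtract s_(2) = 1 ⇒ S(n) = 2**(-n - 1)*(-2**(n + 1) - n**2*factorial(n) + 2*n*factorial(n) + 3*factorial(n)).

S(n) = 2**(-n - 1)*(-2**(n + 1) - n**2*factorial(n) + 2*n*factorial(n) + 3*factorial(n))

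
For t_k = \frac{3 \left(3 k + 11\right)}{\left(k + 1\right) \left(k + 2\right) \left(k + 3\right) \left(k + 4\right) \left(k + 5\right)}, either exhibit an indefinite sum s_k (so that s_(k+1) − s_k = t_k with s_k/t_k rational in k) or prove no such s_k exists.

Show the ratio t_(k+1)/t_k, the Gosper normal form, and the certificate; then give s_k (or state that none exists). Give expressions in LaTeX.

The ratio is (k + 1)*(3*k + 14)/((k + 6)*(3*k + 11)).
A = k + 1, B = k + 6, C = k + 11/3.
Need (k + 1)·f(k+1) − (k + 5)·f(k) = k + 11/3.
deg f ≤ 4 (via 1,1,1).
Coefficient equations give f(k) = k*(k + 3)*(k**2 + 7*k + 14)/24.
R(k) = B(k−1)·f(k)/C(k) = k*(k + 3)*(k + 5)*(k**2 + 7*k + 14)/(8*(3*k + 11)); s_k = R·t_k = 3*k*(k**2 + 7*k + 14)/(8*(k**3 + 7*k**2 + 14*k + 8)).
s_(k+1) − s_k = 3*(3*k + 11)/(k**5 + 15*k**4 + 85*k**3 + 225*k**2 + 274*k + 120) = t_k.

s_k = \frac{3 k \left(k^{2} + 7 k + 14\right)}{8 \left(k^{3} + 7 k^{2} + 14 k + 8\right)}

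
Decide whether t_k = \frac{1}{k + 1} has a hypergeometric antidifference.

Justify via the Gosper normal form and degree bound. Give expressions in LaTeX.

t_(k+1)/t_k = (k + 1)/(k + 2).
A = k + 1, B = k + 2, C = 1.
Set up (k + 1)·f(k+1) − (k + 1)·f(k) − (1) = 0.
d = 0 from the (1,1,0) case.
Generic f = c0 gives residual -1; -1 = 0 cannot hold, so t_k is not Gosper-summable.

No — the linear system for f has no solution.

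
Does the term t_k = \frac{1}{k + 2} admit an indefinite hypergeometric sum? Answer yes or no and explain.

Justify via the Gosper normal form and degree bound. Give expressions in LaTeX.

Compute t_(k+1)/t_k: get (k + 2)/(k + 3).
Take A(k)=k + 2, B(k)=k + 3, C(k)=1.
Solve (k + 2)·f(k+1) − (k + 2)·f(k) = 1.
From deg A=1, deg B=1, deg C=0: d=0.
Write f(k) = c0. Then LHS − RHS = -1, requiring -1 = 0: contradictory. No certificate.

No; the coefficient equations for f are inconsistent.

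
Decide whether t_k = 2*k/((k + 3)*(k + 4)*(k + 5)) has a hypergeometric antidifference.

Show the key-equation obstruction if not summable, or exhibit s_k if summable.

Yes. s_k = k*(k - 1)/(4*(k + 3)*(k + 4)).

Ratio r(k) = (k + 1)*(k + 3)/(k*(k + 6)).
Take A(k)=k + 3, B(k)=k + 6, C(k)=k.
Need (k + 3)·f(k+1) − (k + 5)·f(k) = k.
Degrees (1,1,1) ⇒ d ≤ 2.
Solve for f: f(k) = k*(k - 1)/8 (degree 2 ≤ 2).
Then R = B(k−1)f/C = (k - 1)*(k + 5)/8, so s_k = R(k)·t_k = k*(k - 1)/(4*(k + 3)*(k + 4)).
Δs = 2*k/(k**3 + 12*k**2 + 47*k + 60), as required.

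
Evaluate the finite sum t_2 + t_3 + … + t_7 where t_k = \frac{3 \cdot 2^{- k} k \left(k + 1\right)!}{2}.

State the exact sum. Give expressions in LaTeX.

Σ = 4248

t_(k+1)/t_k = (k + 1)*(k + 2)/(2*k).
Take A(k)=k/2 + 1, B(k)=1, C(k)=k.
Key eq: (k/2 + 1)·f(k+1) = (1)·f(k) + (k).
Bound: deg f ≤ 0.
Solving with deg f ≤ 0: f(k) = 2.
So s_k = (B(k−1)f/C)·t_k = (2/k)·t_k = 3*factorial(k + 1)/2**k.
Verify: 3*k*factorial(k + 1)/(2*2**k) matches t_k.
Σ_(k=2)^(7) t_k = s_(8) − s_(2) = 8505/2 − (9/2) = 4248.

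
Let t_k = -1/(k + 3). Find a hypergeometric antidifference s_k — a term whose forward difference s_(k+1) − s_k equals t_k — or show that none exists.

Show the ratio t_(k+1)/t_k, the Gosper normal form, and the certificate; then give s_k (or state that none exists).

none (Gosper's algorithm certifies no s_k)

The ratio is (k + 3)/(k + 4).
A = k + 3, B = k + 4, C = 1.
Solve (k + 3)·f(k+1) − (k + 3)·f(k) = 1.
Bound: deg f ≤ 0.
f = c0 ⇒ A·f(k+1) − B(k−1)·f(k) − C = -1. The system {-1 = 0} is inconsistent; no antidifference.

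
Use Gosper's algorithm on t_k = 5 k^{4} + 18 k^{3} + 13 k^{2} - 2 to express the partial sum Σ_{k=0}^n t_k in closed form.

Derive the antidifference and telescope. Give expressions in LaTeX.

S(n) = n^{5} + 7 n^{4} + 15 n^{3} + 11 n^{2} - 2

r(k) = (5*k**4 + 38*k**3 + 97*k**2 + 100*k + 34)/(5*k**4 + 18*k**3 + 13*k**2 - 2) after simplifying.
A = 1, B = 1, C = k**4 + 18*k**3/5 + 13*k**2/5 - 2/5.
Solve (1)·f(k+1) − (1)·f(k) = k**4 + 18*k**3/5 + 13*k**2/5 - 2/5.
Bound: deg f ≤ 5.
Coefficient equations give f(k) = k**2*(k**3 + 2*k**2 - 3*k - 2)/5.
R(k) = B(k−1)·f(k)/C(k) = k**2*(k**3 + 2*k**2 - 3*k - 2)/(5*k**4 + 18*k**3 + 13*k**2 - 2); s_k = R·t_k = k**2*(k**3 + 2*k**2 - 3*k - 2).
Δs = 5*k**4 + 18*k**3 + 13*k**2 - 2, as required.
s_(n+1) = n**5 + 7*n**4 + 15*n**3 + 11*n**2 - 2 and s_(0) = 0, so S(n) = n**5 + 7*n**4 + 15*n**3 + 11*n**2 - 2.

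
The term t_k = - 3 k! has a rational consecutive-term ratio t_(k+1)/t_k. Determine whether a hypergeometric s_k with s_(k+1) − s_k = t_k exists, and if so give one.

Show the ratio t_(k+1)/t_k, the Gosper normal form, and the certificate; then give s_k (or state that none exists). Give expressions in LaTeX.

Ratio r(k) = k + 1.
Take A(k)=k + 1, B(k)=1, C(k)=1.
Key eq: (k + 1)·f(k+1) = (1)·f(k) + (1).
Degrees (1,0,0) ⇒ d ≤ -1.
d = -1 < 0 ⇒ no nonzero polynomial f; not summable.

none (Gosper's algorithm certifies no s_k)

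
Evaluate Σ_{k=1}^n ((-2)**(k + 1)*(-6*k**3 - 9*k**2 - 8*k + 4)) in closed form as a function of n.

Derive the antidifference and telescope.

S(n) = 8*(-2)**n*n**3 + 20*(-2)**n*n**2 + 16*(-2)**n*n - 4*(-2)**n + 4

t_(k+1)/t_k = 2*(-6*k**3 - 27*k**2 - 44*k - 19)/(6*k**3 + 9*k**2 + 8*k - 4).
Normal form (A,B,C) = (-2, 1, k**3 + 3*k**2/2 + 4*k/3 - 2/3).
Key eq: (-2)·f(k+1) = (1)·f(k) + (k**3 + 3*k**2/2 + 4*k/3 - 2/3).
Bound: deg f ≤ 3.
Match coefficients ⇒ f(k) = -(2*k**3 - k**2 - 2)/6.
Get s_k = R·t_k = (-2)**(k + 1)*(2*k**3 - k**2 - 2) with R(k) = B(k−1)f(k)/C(k) = -(2*k**3 - k**2 - 2)/(6*k**3 + 9*k**2 + 8*k - 4).
s_(k+1) − s_k = (-2)**(k + 1)*(-6*k**3 - 9*k**2 - 8*k + 4) = t_k.
Evaluate: s_(n+1) = (-2)**(n + 2)*(2*n**3 + 5*n**2 + 4*n - 1); subtract s_(1) = -4 ⇒ S(n) = 8*(-2)**n*n**3 + 20*(-2)**n*n**2 + 16*(-2)**n*n - 4*(-2)**n + 4.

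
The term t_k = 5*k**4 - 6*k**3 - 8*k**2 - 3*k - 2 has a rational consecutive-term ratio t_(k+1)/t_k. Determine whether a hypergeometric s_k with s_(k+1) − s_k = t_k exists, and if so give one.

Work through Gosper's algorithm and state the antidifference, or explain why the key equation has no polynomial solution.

s_k = k*(k**4 - 4*k**3 + 2*k**2 + k - 2)

r(k) = (5*k**4 + 14*k**3 + 4*k**2 - 17*k - 14)/(5*k**4 - 6*k**3 - 8*k**2 - 3*k - 2) after simplifying.
Take A(k)=1, B(k)=1, C(k)=k**4 - 6*k**3/5 - 8*k**2/5 - 3*k/5 - 2/5.
Set up (1)·f(k+1) − (1)·f(k) − (k**4 - 6*k**3/5 - 8*k**2/5 - 3*k/5 - 2/5) = 0.
From deg A=0, deg B=0, deg C=4: d=5.
Solve for f: f(k) = k*(k**4 - 4*k**3 + 2*k**2 + k - 2)/5 (degree 5 ≤ 5).
R(k) = B(k−1)·f(k)/C(k) = k*(k**4 - 4*k**3 + 2*k**2 + k - 2)/(5*k**4 - 6*k**3 - 8*k**2 - 3*k - 2); s_k = R·t_k = k*(k**4 - 4*k**3 + 2*k**2 + k - 2).
s_(k+1) − s_k = 5*k**4 - 6*k**3 - 8*k**2 - 3*k - 2 = t_k.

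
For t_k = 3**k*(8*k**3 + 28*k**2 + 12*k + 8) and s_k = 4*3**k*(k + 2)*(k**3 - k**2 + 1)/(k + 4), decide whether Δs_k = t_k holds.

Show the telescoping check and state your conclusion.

Invalid: residual 3**k*(-16*k**4 - 112*k**3 - 256*k**2 - 112*k - 56)/(k**2 + 9*k + 20) ≠ 0.

s_(k+1) = 12*3**k*(k + 3)*((k + 1)**3 - (k + 1)**2 + 1)/(k + 5)
s_(k+1) − s_k = 3**k*(8*k**5 + 84*k**4 + 312*k**3 + 420*k**2 + 200*k + 104)/(k**2 + 9*k + 20)
(s_(k+1) − s_k) − t_k = 3**k*(-16*k**4 - 112*k**3 - 256*k**2 - 112*k - 56)/(k**2 + 9*k + 20)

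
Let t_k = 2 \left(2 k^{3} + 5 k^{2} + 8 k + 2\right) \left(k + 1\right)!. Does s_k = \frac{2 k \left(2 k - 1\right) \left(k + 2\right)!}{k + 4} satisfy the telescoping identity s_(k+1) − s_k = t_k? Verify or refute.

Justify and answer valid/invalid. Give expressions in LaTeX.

s_(k+1) = 2*(k + 1)*(2*k + 1)*factorial(k + 3)/(k + 5)
s_(k+1) − s_k = 2*(2*k**4 + 15*k**3 + 37*k**2 + 48*k + 12)*factorial(k + 2)/((k + 4)*(k + 5))
(s_(k+1) − s_k) − t_k = -4*(2*k**4 + 13*k**3 + 26*k**2 + 35*k + 8)*factorial(k + 1)/((k + 4)*(k + 5))

Invalid: residual - \frac{4 \left(2 k^{4} + 13 k^{3} + 26 k^{2} + 35 k + 8\right) \left(k + 1\right)!}{\left(k + 4\right) \left(k + 5\right)} ≠ 0.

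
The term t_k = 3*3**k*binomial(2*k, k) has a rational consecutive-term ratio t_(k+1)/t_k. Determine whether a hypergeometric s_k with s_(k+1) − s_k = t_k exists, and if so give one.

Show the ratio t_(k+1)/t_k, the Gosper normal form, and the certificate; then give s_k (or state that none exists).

Step 1: r(k) = 6*(2*k + 1)/(k + 1).
Factor: A=12*k + 6; B=k + 1; C=1.
Key eq: (12*k + 6)·f(k+1) = (k)·f(k) + (1).
deg f ≤ -1 (via 1,1,0).
deg f ≤ -1 is impossible — no certificate.

not Gosper-summable; s_k does not exist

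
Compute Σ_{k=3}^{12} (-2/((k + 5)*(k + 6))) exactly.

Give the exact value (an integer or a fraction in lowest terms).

The ratio is (k + 5)/(k + 7).
Factor: A=k + 5; B=k + 7; C=1.
f must satisfy (k + 5)·f(k+1) − (k + 6)·f(k) = 1.
Degrees (1,1,0) ⇒ d ≤ 1.
Match coefficients ⇒ f(k) = k/5.
R(k) = B(k−1)·f(k)/C(k) = k*(k + 6)/5; s_k = R·t_k = -2*k/(5*k + 25).
Check: Δs_k = -2/(k**2 + 11*k + 30). ✓
Sum = s_(13) − s_(3); s_(13) = -13/45, s_(3) = -3/20 ⇒ -5/36.

Σ = -5/36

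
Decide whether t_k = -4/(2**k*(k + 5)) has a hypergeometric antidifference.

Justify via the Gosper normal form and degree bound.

Compute t_(k+1)/t_k: get (k + 5)/(2*(k + 6)).
A = k/2 + 5/2, B = k + 6, C = 1.
Need (k/2 + 5/2)·f(k+1) − (k + 5)·f(k) = 1.
Bound: deg f ≤ -1.
d = -1 < 0 ⇒ no nonzero polynomial f; not summable.

No. Not Gosper-summable.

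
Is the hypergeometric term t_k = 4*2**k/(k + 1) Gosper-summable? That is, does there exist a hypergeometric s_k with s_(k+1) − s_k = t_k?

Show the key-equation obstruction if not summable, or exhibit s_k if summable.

Step 1: r(k) = 2*(k + 1)/(k + 2).
Factor: A=2*k + 2; B=k + 2; C=1.
Key eq: (2*k + 2)·f(k+1) = (k + 1)·f(k) + (1).
Bound: deg f ≤ -1.
deg f ≤ -1 is impossible — no certificate.

No. Not Gosper-summable.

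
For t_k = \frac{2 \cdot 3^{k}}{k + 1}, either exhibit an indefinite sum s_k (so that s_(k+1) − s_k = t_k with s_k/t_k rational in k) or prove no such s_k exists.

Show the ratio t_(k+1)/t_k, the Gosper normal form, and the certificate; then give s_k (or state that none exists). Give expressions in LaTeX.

none — t_k is not Gosper-summable

t_(k+1)/t_k = 3*(k + 1)/(k + 2).
Factor: A=3*k + 3; B=k + 2; C=1.
Solve (3*k + 3)·f(k+1) − (k + 1)·f(k) = 1.
deg f ≤ -1 (via 1,1,0).
Bound -1 < 0, so the key equation has no polynomial solution.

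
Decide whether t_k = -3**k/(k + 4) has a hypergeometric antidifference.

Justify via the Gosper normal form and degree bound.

Compute t_(k+1)/t_k: get 3*(k + 4)/(k + 5).
So A=3*k + 12 and B=k + 5, with C=1.
f must satisfy (3*k + 12)·f(k+1) − (k + 4)·f(k) = 1.
Degrees (1,1,0) ⇒ d ≤ -1.
Negative degree bound (-1): no f exists, t_k not Gosper-summable.

No — t_k has no hypergeometric antidifference.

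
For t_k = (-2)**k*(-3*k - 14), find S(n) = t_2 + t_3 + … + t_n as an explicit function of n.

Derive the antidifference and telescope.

r(k) = 2*(-3*k - 17)/(3*k + 14) after simplifying.
Normal form (A,B,C) = (-2, 1, k + 14/3).
Solve (-2)·f(k+1) − (1)·f(k) = k + 14/3.
d = 1 from the (0,0,1) case.
Match coefficients ⇒ f(k) = -(k + 4)/3.
Get s_k = R·t_k = (-2)**k*(k + 4) with R(k) = B(k−1)f(k)/C(k) = -(k + 4)/(3*k + 14).
Verify: (-2)**k*(-3*k - 14) matches t_k.
Σ_(k=2)^n t_k = s_(n+1) − s_(2) = ((-2)**(n + 1)*(n + 5)) − (24), i.e. -2*(-2)**n*n - 10*(-2)**n - 24.

S(n) = -2*(-2)**n*n - 10*(-2)**n - 24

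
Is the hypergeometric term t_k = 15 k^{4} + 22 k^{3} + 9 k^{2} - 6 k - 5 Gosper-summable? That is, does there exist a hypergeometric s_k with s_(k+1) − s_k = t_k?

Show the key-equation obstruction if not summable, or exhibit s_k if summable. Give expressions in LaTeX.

r(k) = (15*k**4 + 82*k**3 + 165*k**2 + 138*k + 35)/(15*k**4 + 22*k**3 + 9*k**2 - 6*k - 5) after simplifying.
Gosper form: A/B · C(k+1)/C(k) with A=1, B=1, C=k**4 + 22*k**3/15 + 3*k**2/5 - 2*k/5 - 1/3.
Need (1)·f(k+1) − (1)·f(k) = k**4 + 22*k**3/15 + 3*k**2/5 - 2*k/5 - 1/3.
From deg A=0, deg B=0, deg C=4: d=5.
Match coefficients ⇒ f(k) = k*(k**2 - k - 1)*(3*k**2 + k + 1)/15.
Get s_k = R·t_k = k*(3*k**4 - 2*k**3 - 3*k**2 - 2*k - 1) with R(k) = B(k−1)f(k)/C(k) = k*(k**2 - k - 1)*(3*k**2 + k + 1)/(15*k**4 + 22*k**3 + 9*k**2 - 6*k - 5).
s_(k+1) − s_k = 15*k**4 + 22*k**3 + 9*k**2 - 6*k - 5 = t_k.

Yes. s_k = k \left(3 k^{4} - 2 k^{3} - 3 k^{2} - 2 k - 1\right).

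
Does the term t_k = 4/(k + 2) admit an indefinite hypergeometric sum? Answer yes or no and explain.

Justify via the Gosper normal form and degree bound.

No — t_k has no hypergeometric antidifference.

r(k) = (k + 2)/(k + 3) after simplifying.
Take A(k)=k + 2, B(k)=k + 3, C(k)=1.
Set up (k + 2)·f(k+1) − (k + 2)·f(k) − (1) = 0.
From deg A=1, deg B=1, deg C=0: d=0.
Generic f = c0 gives residual -1; -1 = 0 cannot hold, so t_k is not Gosper-summable.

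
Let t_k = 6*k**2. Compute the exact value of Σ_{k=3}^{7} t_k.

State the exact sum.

Σ = 810

The ratio is (k + 1)**2/k**2.
Normal form (A,B,C) = (1, 1, k**2).
Key eq: (1)·f(k+1) = (1)·f(k) + (k**2).
Degrees (0,0,2) ⇒ d ≤ 3.
Match coefficients ⇒ f(k) = k*(k - 1)*(2*k - 1)/6.
Get s_k = R·t_k = k*(2*k**2 - 3*k + 1) with R(k) = B(k−1)f(k)/C(k) = (k - 1)*(2*k - 1)/(6*k).
Check: Δs_k = 6*k**2. ✓
Σ_(k=3)^(7) t_k = s_(8) − s_(3) = 840 − (30) = 810.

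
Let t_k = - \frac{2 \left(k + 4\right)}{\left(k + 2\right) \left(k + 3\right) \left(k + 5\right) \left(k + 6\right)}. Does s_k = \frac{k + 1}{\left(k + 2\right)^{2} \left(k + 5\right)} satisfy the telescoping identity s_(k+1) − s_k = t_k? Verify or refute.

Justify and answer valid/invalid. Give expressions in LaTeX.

s_(k+1) = (k + 2)/((k + 3)**2*(k + 6))
s_(k+1) − s_k = (-(k + 1)*(k + 3)**2*(k + 6) + (k + 2)**3*(k + 5))/((k + 2)**2*(k + 3)**2*(k + 5)*(k + 6))
(s_(k+1) − s_k) − t_k = (3*k**2 + 21*k + 34)/(k**6 + 21*k**5 + 177*k**4 + 767*k**3 + 1806*k**2 + 2196*k + 1080)

Invalid: residual \frac{3 k^{2} + 21 k + 34}{k^{6} + 21 k^{5} + 177 k^{4} + 767 k^{3} + 1806 k^{2} + 2196 k + 1080} ≠ 0.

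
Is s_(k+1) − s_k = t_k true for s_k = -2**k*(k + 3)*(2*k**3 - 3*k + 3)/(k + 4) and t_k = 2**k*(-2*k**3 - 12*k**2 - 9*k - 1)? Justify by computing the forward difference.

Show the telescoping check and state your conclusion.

Invalid: residual 2**k*(2*k**4 + 18*k**3 + 57*k**2 + 40*k + 1)/(k**2 + 9*k + 20) ≠ 0.

s_(k+1) = 2**(k + 1)*(k + 4)*(3*k - 2*(k + 1)**3)/(k + 5)
s_(k+1) − s_k = 2**k*(-2*k**5 - 28*k**4 - 139*k**3 - 265*k**2 - 149*k - 19)/(k**2 + 9*k + 20)
(s_(k+1) − s_k) − t_k = 2**k*(2*k**4 + 18*k**3 + 57*k**2 + 40*k + 1)/(k**2 + 9*k + 20)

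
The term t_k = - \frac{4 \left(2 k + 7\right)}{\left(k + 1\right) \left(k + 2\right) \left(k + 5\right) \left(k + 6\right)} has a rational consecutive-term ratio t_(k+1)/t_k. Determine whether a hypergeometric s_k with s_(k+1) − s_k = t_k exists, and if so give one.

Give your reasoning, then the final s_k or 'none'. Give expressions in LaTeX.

Ratio r(k) = (k + 1)*(k + 5)*(2*k + 9)/((k + 3)*(k + 7)*(2*k + 7)).
Take A(k)=k + 1, B(k)=k + 7, C(k)=k**3 + 21*k**2/2 + 73*k/2 + 42.
Need (k + 1)·f(k+1) − (k + 6)·f(k) = k**3 + 21*k**2/2 + 73*k/2 + 42.
d = 5 from the (1,1,3) case.
Coefficient equations give f(k) = k*(k + 2)*(k + 3)*(k + 4)*(k + 6)/10.
Certificate R = B(k−1)f/C = k*(k + 2)*(k + 6)**2/(5*(2*k + 7)) gives s_k = 4*k*(-k - 6)/(5*(k**2 + 6*k + 5)).
Check: Δs_k = 4*(-2*k - 7)/(k**4 + 14*k**3 + 65*k**2 + 112*k + 60). ✓

s_k = \frac{4 k \left(- k - 6\right)}{5 \left(k^{2} + 6 k + 5\right)}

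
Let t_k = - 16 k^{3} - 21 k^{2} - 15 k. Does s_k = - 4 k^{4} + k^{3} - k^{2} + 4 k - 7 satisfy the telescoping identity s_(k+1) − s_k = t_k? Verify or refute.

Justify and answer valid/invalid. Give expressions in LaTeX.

valid (s_(k+1) − s_k reduces to t_k)

s_(k+1) = 4*k - 4*(k + 1)**4 + (k + 1)**3 - (k + 1)**2 - 3
s_(k+1) − s_k = k*(-16*k**2 - 21*k - 15)
(s_(k+1) − s_k) − t_k = 0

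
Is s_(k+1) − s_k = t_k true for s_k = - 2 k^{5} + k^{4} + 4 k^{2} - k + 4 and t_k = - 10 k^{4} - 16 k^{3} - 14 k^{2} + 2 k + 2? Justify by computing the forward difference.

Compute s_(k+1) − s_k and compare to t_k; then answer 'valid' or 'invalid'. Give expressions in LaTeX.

valid; difference matches t_k

s_(k+1) = -k - 2*(k + 1)**5 + (k + 1)**4 + 4*(k + 1)**2 + 3
s_(k+1) − s_k = -10*k**4 - 16*k**3 - 14*k**2 + 2*k + 2
(s_(k+1) − s_k) − t_k = 0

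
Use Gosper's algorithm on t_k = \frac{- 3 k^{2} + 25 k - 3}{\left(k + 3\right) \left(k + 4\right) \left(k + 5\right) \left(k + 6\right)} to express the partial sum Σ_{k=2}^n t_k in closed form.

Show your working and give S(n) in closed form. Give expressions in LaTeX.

Ratio r(k) = -(k + 3)*(25*k - 3*(k + 1)**2 + 22)/((k + 7)*(3*k**2 - 25*k + 3)).
Take A(k)=k + 3, B(k)=k + 7, C(k)=k**2 - 25*k/3 + 1.
Need (k + 3)·f(k+1) − (k + 6)·f(k) = k**2 - 25*k/3 + 1.
Degrees (1,1,2) ⇒ d ≤ 3.
A polynomial solution: f(k) = k*(k**2 - 78*k + 107)/90.
Certificate R = B(k−1)f/C = k*(k + 6)*(k**2 - 78*k + 107)/(30*(3*k**2 - 25*k + 3)) gives s_k = k*(-k**2 + 78*k - 107)/(30*(k + 3)*(k + 4)*(k + 5)).
Verify: (-3*k**2 + 25*k - 3)/(k**4 + 18*k**3 + 119*k**2 + 342*k + 360) matches t_k.
s_(n+1) = (-n**3 + 75*n**2 + 46*n - 30)/(30*(n**3 + 15*n**2 + 74*n + 120)) and s_(2) = 1/70, so S(n) = (-n**3 + 48*n**2 + 10*n - 57)/(21*(n**3 + 15*n**2 + 74*n + 120)).

S(n) = \frac{- n^{3} + 48 n^{2} + 10 n - 57}{21 \left(n^{3} + 15 n^{2} + 74 n + 120\right)}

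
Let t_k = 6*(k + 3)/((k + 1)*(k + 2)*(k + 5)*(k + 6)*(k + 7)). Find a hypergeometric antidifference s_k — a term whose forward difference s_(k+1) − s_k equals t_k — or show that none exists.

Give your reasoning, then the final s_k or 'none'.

Compute t_(k+1)/t_k: get (k + 1)*(k + 4)*(k + 5)/((k + 3)**2*(k + 8)).
A = k + 1, B = k + 8, C = k**3 + 10*k**2 + 33*k + 36.
Need (k + 1)·f(k+1) − (k + 7)·f(k) = k**3 + 10*k**2 + 33*k + 36.
Degrees (1,1,3) ⇒ d ≤ 6.
Solve for f: f(k) = k*(k + 2)*(k + 3)*(k + 4)*(k**2 + 12*k + 41)/90 (degree 6 ≤ 6).
Get s_k = R·t_k = k*(k**2 + 12*k + 41)/(15*(k**3 + 12*k**2 + 41*k + 30)) with R(k) = B(k−1)f(k)/C(k) = k*(k + 2)*(k + 7)*(k**2 + 12*k + 41)/(90*(k + 3)).
s_(k+1) − s_k = 6*(k + 3)/(k**5 + 21*k**4 + 163*k**3 + 567*k**2 + 844*k + 420) = t_k.

s_k = k*(k**2 + 12*k + 41)/(15*(k**3 + 12*k**2 + 41*k + 30))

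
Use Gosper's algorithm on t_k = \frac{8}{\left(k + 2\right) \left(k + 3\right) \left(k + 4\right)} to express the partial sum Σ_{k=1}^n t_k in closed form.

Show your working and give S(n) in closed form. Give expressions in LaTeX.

Compute t_(k+1)/t_k: get (k + 2)/(k + 5).
A = k + 2, B = k + 5, C = 1.
Solve (k + 2)·f(k+1) − (k + 4)·f(k) = 1.
From deg A=1, deg B=1, deg C=0: d=2.
Coefficient equations give f(k) = k*(k + 5)/12.
R(k) = B(k−1)·f(k)/C(k) = k*(k + 4)*(k + 5)/12; s_k = R·t_k = 2*k*(k + 5)/(3*(k + 2)*(k + 3)).
Verify: 8/(k**3 + 9*k**2 + 26*k + 24) matches t_k.
Telescope: S(n) = s_(n+1) − s_(1) = 2*(n**2 + 7*n + 6)/(3*(n**2 + 7*n + 12)) − (1/3) = n*(n + 7)/(3*(n**2 + 7*n + 12)).

S(n) = \frac{n \left(n + 7\right)}{3 \left(n^{2} + 7 n + 12\right)}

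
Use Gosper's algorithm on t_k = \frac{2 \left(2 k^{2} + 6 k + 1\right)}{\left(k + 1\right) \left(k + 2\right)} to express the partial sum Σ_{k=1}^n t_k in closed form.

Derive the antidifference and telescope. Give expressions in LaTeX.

Compute t_(k+1)/t_k: get (k + 1)*(6*k + 2*(k + 1)**2 + 7)/((k + 3)*(2*k**2 + 6*k + 1)).
Gosper form: A/B · C(k+1)/C(k) with A=k + 1, B=k + 3, C=k**2 + 3*k + 1/2.
Set up (k + 1)·f(k+1) − (k + 2)·f(k) − (k**2 + 3*k + 1/2) = 0.
Degrees (1,1,2) ⇒ d ≤ 2.
Match coefficients ⇒ f(k) = k*(2*k - 1)/2.
R(k) = B(k−1)·f(k)/C(k) = k*(k + 2)*(2*k - 1)/(2*k**2 + 6*k + 1); s_k = R·t_k = 2*k*(2*k - 1)/(k + 1).
Verify: 2*(2*k**2 + 6*k + 1)/(k**2 + 3*k + 2) matches t_k.
Σ_(k=1)^n t_k = s_(n+1) − s_(1) = (2*(2*n**2 + 3*n + 1)/(n + 2)) − (1), i.e. n*(4*n + 5)/(n + 2).

S(n) = \frac{n \left(4 n + 5\right)}{n + 2}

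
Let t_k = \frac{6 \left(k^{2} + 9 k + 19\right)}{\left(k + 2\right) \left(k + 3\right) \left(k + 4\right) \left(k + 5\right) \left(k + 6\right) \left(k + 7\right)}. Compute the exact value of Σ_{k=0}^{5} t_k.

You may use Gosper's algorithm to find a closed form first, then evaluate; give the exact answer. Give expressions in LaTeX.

r(k) = (k + 2)*(9*k + (k + 1)**2 + 28)/((k + 8)*(k**2 + 9*k + 19)) after simplifying.
A = k + 2, B = k + 8, C = k**2 + 9*k + 19.
Solve (k + 2)·f(k+1) − (k + 7)·f(k) = k**2 + 9*k + 19.
Bound: deg f ≤ 5.
Solving with deg f ≤ 5: f(k) = k*(k + 3)*(k + 5)*(k**2 + 12*k + 44)/144.
Certificate R = B(k−1)f/C = k*(k + 3)*(k + 5)*(k + 7)*(k**2 + 12*k + 44)/(144*(k**2 + 9*k + 19)) gives s_k = k*(k**2 + 12*k + 44)/(24*(k**3 + 12*k**2 + 44*k + 48)).
s_(k+1) − s_k = 6*(k**2 + 9*k + 19)/(k**6 + 27*k**5 + 295*k**4 + 1665*k**3 + 5104*k**2 + 8028*k + 5040) = t_k.
Telescoping: Σ = s_(6) − s_(0) = 19/480 − (0) = 19/480.

Σ = 19/480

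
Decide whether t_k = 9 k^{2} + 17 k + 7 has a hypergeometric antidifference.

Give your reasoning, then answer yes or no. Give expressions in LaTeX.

Yes. s_k = k^{2} \left(3 k + 4\right).

Step 1: r(k) = (9*k**2 + 35*k + 33)/(9*k**2 + 17*k + 7).
Gosper form: A/B · C(k+1)/C(k) with A=1, B=1, C=k**2 + 17*k/9 + 7/9.
f must satisfy (1)·f(k+1) − (1)·f(k) = k**2 + 17*k/9 + 7/9.
From deg A=0, deg B=0, deg C=2: d=3.
Coefficient equations give f(k) = k**2*(3*k + 4)/9.
R(k) = B(k−1)·f(k)/C(k) = k**2*(3*k + 4)/(9*k**2 + 17*k + 7); s_k = R·t_k = k**2*(3*k + 4).
Check: Δs_k = 9*k**2 + 17*k + 7. ✓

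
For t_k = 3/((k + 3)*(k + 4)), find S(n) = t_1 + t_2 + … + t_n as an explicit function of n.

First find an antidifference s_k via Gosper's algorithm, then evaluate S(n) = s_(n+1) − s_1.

t_(k+1)/t_k = (k + 3)/(k + 5).
A = k + 3, B = k + 5, C = 1.
Solve (k + 3)·f(k+1) − (k + 4)·f(k) = 1.
Degrees (1,1,0) ⇒ d ≤ 1.
Solving with deg f ≤ 1: f(k) = k/3.
R(k) = B(k−1)·f(k)/C(k) = k*(k + 4)/3; s_k = R·t_k = k/(k + 3).
Check: Δs_k = 3/(k**2 + 7*k + 12). ✓
Evaluate: s_(n+1) = (n + 1)/(n + 4); subtract s_(1) = 1/4 ⇒ S(n) = 3*n/(4*(n + 4)).

S(n) = 3*n/(4*(n + 4))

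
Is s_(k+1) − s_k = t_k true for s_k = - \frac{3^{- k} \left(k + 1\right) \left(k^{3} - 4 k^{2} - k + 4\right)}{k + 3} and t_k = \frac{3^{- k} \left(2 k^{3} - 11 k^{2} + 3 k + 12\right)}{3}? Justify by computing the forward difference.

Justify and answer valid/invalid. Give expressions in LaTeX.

s_(k+1) = k*(-k**3 - k**2 + 8*k + 12)/(3*3**k*(k + 4))
s_(k+1) − s_k = (2*k**5 - k**4 - 46*k**3 - 15*k**2 + 84*k + 48)/(3*3**k*(k**2 + 7*k + 12))
(s_(k+1) − s_k) − t_k = 4*3**(-k - 1)*(-k**4 + k**3 + 21*k**2 - 9*k - 24)/(k**2 + 7*k + 12)

Invalid: residual \frac{4 \cdot 3^{- k - 1} \left(- k^{4} + k^{3} + 21 k^{2} - 9 k - 24\right)}{k^{2} + 7 k + 12} ≠ 0.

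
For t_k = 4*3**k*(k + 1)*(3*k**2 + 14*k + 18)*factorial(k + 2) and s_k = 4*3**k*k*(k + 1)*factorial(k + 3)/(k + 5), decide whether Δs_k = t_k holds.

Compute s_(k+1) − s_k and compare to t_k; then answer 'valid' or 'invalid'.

s_(k+1) = 12*3**k*(k + 1)*(k + 2)*factorial(k + 4)/(k + 6)
s_(k+1) − s_k = 4*3**k*(k + 1)*(3*k**3 + 32*k**2 + 108*k + 120)*factorial(k + 3)/((k + 5)*(k + 6))
(s_(k+1) − s_k) − t_k = -8*3**k*(k + 1)*(3*k**3 + 29*k**2 + 87*k + 90)*factorial(k + 2)/((k + 5)*(k + 6))

Invalid: residual -8*3**k*(k + 1)*(3*k**3 + 29*k**2 + 87*k + 90)*factorial(k + 2)/((k + 5)*(k + 6)) ≠ 0.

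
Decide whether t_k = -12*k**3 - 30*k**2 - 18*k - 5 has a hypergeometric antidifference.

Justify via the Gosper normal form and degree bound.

Yes. s_k = k*(-3*k**3 - 4*k**2 + 3*k - 1).

The ratio is (12*k**3 + 66*k**2 + 114*k + 65)/(12*k**3 + 30*k**2 + 18*k + 5).
Take A(k)=1, B(k)=1, C(k)=k**3 + 5*k**2/2 + 3*k/2 + 5/12.
Key eq: (1)·f(k+1) = (1)·f(k) + (k**3 + 5*k**2/2 + 3*k/2 + 5/12).
Bound: deg f ≤ 4.
Solving with deg f ≤ 4: f(k) = k*(3*k**3 + 4*k**2 - 3*k + 1)/12.
So s_k = (B(k−1)f/C)·t_k = (k*(3*k**3 + 4*k**2 - 3*k + 1)/(12*k**3 + 30*k**2 + 18*k + 5))·t_k = k*(-3*k**3 - 4*k**2 + 3*k - 1).
Verify: -12*k**3 - 30*k**2 - 18*k - 5 matches t_k.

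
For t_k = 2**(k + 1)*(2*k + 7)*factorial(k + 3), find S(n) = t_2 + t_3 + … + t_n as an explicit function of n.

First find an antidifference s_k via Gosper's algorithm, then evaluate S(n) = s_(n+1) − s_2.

S(n) = 4*2**n*factorial(n + 4) - 960

t_(k+1)/t_k = 2*(k + 4)*(2*k + 9)/(2*k + 7).
So A=2*k + 8 and B=1, with C=k + 7/2.
Need (2*k + 8)·f(k+1) − (1)·f(k) = k + 7/2.
From deg A=1, deg B=0, deg C=1: d=0.
Solve for f: f(k) = 1/2 (degree 0 ≤ 0).
R(k) = B(k−1)·f(k)/C(k) = 1/(2*k + 7); s_k = R·t_k = 2**(k + 1)*factorial(k + 3).
s_(k+1) − s_k = 2**(k + 1)*(2*k + 7)*factorial(k + 3) = t_k.
Telescope: S(n) = s_(n+1) − s_(2) = 2**(n + 2)*factorial(n + 4) − (960) = 4*2**n*factorial(n + 4) - 960.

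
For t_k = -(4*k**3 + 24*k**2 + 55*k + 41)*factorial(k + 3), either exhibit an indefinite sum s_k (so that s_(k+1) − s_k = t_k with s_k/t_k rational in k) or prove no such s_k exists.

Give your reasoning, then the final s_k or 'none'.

t_(k+1)/t_k = (4*k**4 + 52*k**3 + 259*k**2 + 584*k + 496)/(4*k**3 + 24*k**2 + 55*k + 41).
Gosper form: A/B · C(k+1)/C(k) with A=k + 4, B=1, C=k**3 + 6*k**2 + 55*k/4 + 41/4.
Set up (k + 4)·f(k+1) − (1)·f(k) − (k**3 + 6*k**2 + 55*k/4 + 41/4) = 0.
Degrees (1,0,3) ⇒ d ≤ 2.
Solving with deg f ≤ 2: f(k) = (4*k**2 + 4*k + 3)/4.
Then R = B(k−1)f/C = (4*k**2 + 4*k + 3)/(4*k**3 + 24*k**2 + 55*k + 41), so s_k = R(k)·t_k = -(4*k**2 + 4*k + 3)*factorial(k + 3).
Δs = -(4*k**3 + 24*k**2 + 55*k + 41)*factorial(k + 3), as required.

s_k = -(4*k**2 + 4*k + 3)*factorial(k + 3)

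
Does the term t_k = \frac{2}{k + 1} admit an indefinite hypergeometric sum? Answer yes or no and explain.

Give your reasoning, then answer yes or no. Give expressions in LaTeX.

t_(k+1)/t_k = (k + 1)/(k + 2).
So A=k + 1 and B=k + 2, with C=1.
Solve (k + 1)·f(k+1) − (k + 1)·f(k) = 1.
Bound: deg f ≤ 0.
Put f(k) = c0: A·f(k+1) − B(k−1)·f(k) − C = -1; need -1 = 0 — inconsistent ⇒ no f, not summable.

No; the coefficient equations for f are inconsistent.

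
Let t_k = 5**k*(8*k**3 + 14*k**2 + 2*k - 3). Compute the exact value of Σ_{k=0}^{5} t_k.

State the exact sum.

Σ = 4750002

r(k) = 5*(8*k**3 + 38*k**2 + 54*k + 21)/(8*k**3 + 14*k**2 + 2*k - 3) after simplifying.
Gosper form: A/B · C(k+1)/C(k) with A=5, B=1, C=k**3 + 7*k**2/4 + k/4 - 3/8.
Set up (5)·f(k+1) − (1)·f(k) − (k**3 + 7*k**2/4 + k/4 - 3/8) = 0.
d = 3 from the (0,0,3) case.
Solve for f: f(k) = (2*k**3 - 4*k**2 + 3*k - 2)/8 (degree 3 ≤ 3).
So s_k = (B(k−1)f/C)·t_k = ((2*k**3 - 4*k**2 + 3*k - 2)/((4*k + 3)*(2*k**2 + 2*k - 1)))·t_k = 5**k*(2*k**3 - 4*k**2 + 3*k - 2).
Δs = 5**k*(8*k**3 + 14*k**2 + 2*k - 3), as required.
Sum = s_(6) − s_(0); s_(6) = 4750000, s_(0) = -2 ⇒ 4750002.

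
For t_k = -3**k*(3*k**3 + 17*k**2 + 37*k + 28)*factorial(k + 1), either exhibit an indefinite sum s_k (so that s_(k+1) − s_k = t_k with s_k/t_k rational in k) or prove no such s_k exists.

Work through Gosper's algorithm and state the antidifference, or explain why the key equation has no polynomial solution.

s_k = -3**k*(k**2 + 2*k + 2)*factorial(k + 1)

Step 1: r(k) = 3*(3*k**4 + 32*k**3 + 132*k**2 + 245*k + 170)/(3*k**3 + 17*k**2 + 37*k + 28).
A = 3*k + 6, B = 1, C = k**3 + 17*k**2/3 + 37*k/3 + 28/3.
Solve (3*k + 6)·f(k+1) − (1)·f(k) = k**3 + 17*k**2/3 + 37*k/3 + 28/3.
Bound: deg f ≤ 2.
Match coefficients ⇒ f(k) = (k**2 + 2*k + 2)/3.
So s_k = (B(k−1)f/C)·t_k = ((k**2 + 2*k + 2)/(3*k**3 + 17*k**2 + 37*k + 28))·t_k = -3**k*(k**2 + 2*k + 2)*factorial(k + 1).
s_(k+1) − s_k = -3**k*(3*k**3 + 17*k**2 + 37*k + 28)*factorial(k + 1) = t_k.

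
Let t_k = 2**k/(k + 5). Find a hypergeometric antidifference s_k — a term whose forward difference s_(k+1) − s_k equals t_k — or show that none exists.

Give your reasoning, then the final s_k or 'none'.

Step 1: r(k) = 2*(k + 5)/(k + 6).
So A=2*k + 10 and B=k + 6, with C=1.
Key eq: (2*k + 10)·f(k+1) = (k + 5)·f(k) + (1).
Degrees (1,1,0) ⇒ d ≤ -1.
d = -1 < 0 ⇒ no nonzero polynomial f; not summable.

none — t_k is not Gosper-summable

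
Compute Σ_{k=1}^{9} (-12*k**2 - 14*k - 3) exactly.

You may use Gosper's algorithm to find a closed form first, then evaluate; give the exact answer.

Σ = -4077

Compute t_(k+1)/t_k: get (12*k**2 + 38*k + 29)/(12*k**2 + 14*k + 3).
A = 1, B = 1, C = k**2 + 7*k/6 + 1/4.
f must satisfy (1)·f(k+1) − (1)·f(k) = k**2 + 7*k/6 + 1/4.
From deg A=0, deg B=0, deg C=2: d=3.
Solving with deg f ≤ 3: f(k) = k*(4*k**2 + k - 2)/12.
R(k) = B(k−1)·f(k)/C(k) = k*(4*k**2 + k - 2)/(12*k**2 + 14*k + 3); s_k = R·t_k = k*(-4*k**2 - k + 2).
Check: Δs_k = -12*k**2 - 14*k - 3. ✓
Telescoping: Σ = s_(10) − s_(1) = -4080 − (-3) = -4077.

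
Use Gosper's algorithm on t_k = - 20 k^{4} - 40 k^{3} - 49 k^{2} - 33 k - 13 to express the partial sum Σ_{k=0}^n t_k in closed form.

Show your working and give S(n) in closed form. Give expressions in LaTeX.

S(n) = - 4 n^{5} - 20 n^{4} - 43 n^{3} - 51 n^{2} - 37 n - 13

The ratio is (20*k**4 + 120*k**3 + 289*k**2 + 331*k + 155)/(20*k**4 + 40*k**3 + 49*k**2 + 33*k + 13).
Normal form (A,B,C) = (1, 1, k**4 + 2*k**3 + 49*k**2/20 + 33*k/20 + 13/20).
Set up (1)·f(k+1) − (1)·f(k) − (k**4 + 2*k**3 + 49*k**2/20 + 33*k/20 + 13/20) = 0.
From deg A=0, deg B=0, deg C=4: d=5.
Match coefficients ⇒ f(k) = k*(4*k**4 + 3*k**2 + 2*k + 4)/20.
Get s_k = R·t_k = k*(-4*k**4 - 3*k**2 - 2*k - 4) with R(k) = B(k−1)f(k)/C(k) = k*(4*k**4 + 3*k**2 + 2*k + 4)/(20*k**4 + 40*k**3 + 49*k**2 + 33*k + 13).
Verify: -20*k**4 - 40*k**3 - 49*k**2 - 33*k - 13 matches t_k.
Σ_(k=0)^n t_k = s_(n+1) − s_(0) = (-4*n**5 - 20*n**4 - 43*n**3 - 51*n**2 - 37*n - 13) − (0), i.e. -4*n**5 - 20*n**4 - 43*n**3 - 51*n**2 - 37*n - 13.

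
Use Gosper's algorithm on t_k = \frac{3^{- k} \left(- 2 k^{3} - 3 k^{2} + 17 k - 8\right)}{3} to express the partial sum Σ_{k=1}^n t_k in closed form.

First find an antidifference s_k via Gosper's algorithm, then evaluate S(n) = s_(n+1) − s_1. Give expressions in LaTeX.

t_(k+1)/t_k = (2*k**3 + 9*k**2 - 5*k - 4)/(3*(2*k**3 + 3*k**2 - 17*k + 8)).
So A=1/3 and B=1, with C=k**3 + 3*k**2/2 - 17*k/2 + 4.
f must satisfy (1/3)·f(k+1) − (1)·f(k) = k**3 + 3*k**2/2 - 17*k/2 + 4.
Bound: deg f ≤ 3.
Solving with deg f ≤ 3: f(k) = -3*(k**3 + 3*k**2 - 4*k + 4)/2.
Certificate R = B(k−1)f/C = -3*(k**3 + 3*k**2 - 4*k + 4)/(2*k**3 + 3*k**2 - 17*k + 8) gives s_k = (k**3 + 3*k**2 - 4*k + 4)/3**k.
Check: Δs_k = (-2*k**3 - 3*k**2 + 17*k - 8)/(3*3**k). ✓
Evaluate: s_(n+1) = 3**(-n - 1)*(n**3 + 6*n**2 + 5*n + 4); subtract s_(1) = 4/3 ⇒ S(n) = 3**(-n - 1)*(-4*3**n + n**3 + 6*n**2 + 5*n + 4).

S(n) = 3^{- n - 1} \left(- 4 \cdot 3^{n} + n^{3} + 6 n^{2} + 5 n + 4\right)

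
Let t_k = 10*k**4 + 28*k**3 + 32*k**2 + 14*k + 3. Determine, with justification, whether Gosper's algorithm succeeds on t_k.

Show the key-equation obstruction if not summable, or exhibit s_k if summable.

r(k) = (10*k**4 + 68*k**3 + 176*k**2 + 202*k + 87)/(10*k**4 + 28*k**3 + 32*k**2 + 14*k + 3) after simplifying.
Normal form (A,B,C) = (1, 1, k**4 + 14*k**3/5 + 16*k**2/5 + 7*k/5 + 3/10).
Need (1)·f(k+1) − (1)·f(k) = k**4 + 14*k**3/5 + 16*k**2/5 + 7*k/5 + 3/10.
From deg A=0, deg B=0, deg C=4: d=5.
Solve for f: f(k) = k*(2*k**4 + 2*k**3 - 2*k + 1)/10 (degree 5 ≤ 5).
Get s_k = R·t_k = k*(2*k**4 + 2*k**3 - 2*k + 1) with R(k) = B(k−1)f(k)/C(k) = k*(2*k**4 + 2*k**3 - 2*k + 1)/(10*k**4 + 28*k**3 + 32*k**2 + 14*k + 3).
s_(k+1) − s_k = 10*k**4 + 28*k**3 + 32*k**2 + 14*k + 3 = t_k.

Yes. s_k = k*(2*k**4 + 2*k**3 - 2*k + 1).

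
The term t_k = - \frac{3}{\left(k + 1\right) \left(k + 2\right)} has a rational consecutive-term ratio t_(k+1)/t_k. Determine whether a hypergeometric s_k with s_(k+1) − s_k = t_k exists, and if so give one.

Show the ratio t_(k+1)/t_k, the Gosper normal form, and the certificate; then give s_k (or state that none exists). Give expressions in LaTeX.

s_k = - \frac{3 k}{k + 1}

Step 1: r(k) = (k + 1)/(k + 3).
A = k + 1, B = k + 3, C = 1.
Need (k + 1)·f(k+1) − (k + 2)·f(k) = 1.
deg f ≤ 1 (via 1,1,0).
Coefficient equations give f(k) = k.
Certificate R = B(k−1)f/C = k*(k + 2) gives s_k = -3*k/(k + 1).
Verify: -3/(k**2 + 3*k + 2) matches t_k.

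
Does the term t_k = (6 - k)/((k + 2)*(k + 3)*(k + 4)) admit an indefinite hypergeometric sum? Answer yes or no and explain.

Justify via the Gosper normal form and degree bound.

Yes. s_k = k*(k + 8)/(3*(k + 2)*(k + 3)).

The ratio is (k - 5)*(k + 2)/((k - 6)*(k + 5)).
A = k + 2, B = k + 5, C = k - 6.
f must satisfy (k + 2)·f(k+1) − (k + 4)·f(k) = k - 6.
deg f ≤ 2 (via 1,1,1).
Solving with deg f ≤ 2: f(k) = -k*(k + 8)/3.
Get s_k = R·t_k = k*(k + 8)/(3*(k + 2)*(k + 3)) with R(k) = B(k−1)f(k)/C(k) = -k*(k + 4)*(k + 8)/(3*(k - 6)).
Check: Δs_k = (6 - k)/(k**3 + 9*k**2 + 26*k + 24). ✓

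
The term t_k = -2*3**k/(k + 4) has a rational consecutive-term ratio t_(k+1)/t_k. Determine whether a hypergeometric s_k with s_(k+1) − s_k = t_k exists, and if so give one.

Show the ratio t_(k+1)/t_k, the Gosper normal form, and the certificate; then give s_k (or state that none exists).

none — t_k is not Gosper-summable

Step 1: r(k) = 3*(k + 4)/(k + 5).
A = 3*k + 12, B = k + 5, C = 1.
Set up (3*k + 12)·f(k+1) − (k + 4)·f(k) − (1) = 0.
Degrees (1,1,0) ⇒ d ≤ -1.
d = -1 < 0 ⇒ no nonzero polynomial f; not summable.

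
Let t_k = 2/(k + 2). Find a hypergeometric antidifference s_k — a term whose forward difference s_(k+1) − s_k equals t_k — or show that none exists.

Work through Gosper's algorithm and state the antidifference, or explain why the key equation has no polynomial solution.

no hypergeometric antidifference exists

The ratio is (k + 2)/(k + 3).
Factor: A=k + 2; B=k + 3; C=1.
Solve (k + 2)·f(k+1) − (k + 2)·f(k) = 1.
Degrees (1,1,0) ⇒ d ≤ 0.
f = c0 ⇒ A·f(k+1) − B(k−1)·f(k) − C = -1. The system {-1 = 0} is inconsistent; no antidifference.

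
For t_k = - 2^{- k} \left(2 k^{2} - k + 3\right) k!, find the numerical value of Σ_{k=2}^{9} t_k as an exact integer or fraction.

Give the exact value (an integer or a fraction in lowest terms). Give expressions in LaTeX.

The ratio is (k + 1)*(-k + 2*(k + 1)**2 + 2)/(2*(2*k**2 - k + 3)).
Gosper form: A/B · C(k+1)/C(k) with A=k/2 + 1/2, B=1, C=k**2 - k/2 + 3/2.
f must satisfy (k/2 + 1/2)·f(k+1) − (1)·f(k) = k**2 - k/2 + 3/2.
d = 1 from the (1,0,2) case.
Match coefficients ⇒ f(k) = 2*k - 1.
So s_k = (B(k−1)f/C)·t_k = (2*(2*k - 1)/(2*k**2 - k + 3))·t_k = -2**(1 - k)*(2*k - 1)*factorial(k).
s_(k+1) − s_k = -(2*k**2 - k + 3)*factorial(k)/2**k = t_k.
Telescoping: Σ = s_(10) − s_(2) = -269325/2 − (-3) = -269319/2.

Σ = -269319/2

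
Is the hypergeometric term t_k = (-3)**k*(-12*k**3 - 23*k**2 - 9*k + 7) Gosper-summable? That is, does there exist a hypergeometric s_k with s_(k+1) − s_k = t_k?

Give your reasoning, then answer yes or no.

t_(k+1)/t_k = 3*(-12*k**3 - 59*k**2 - 91*k - 37)/(12*k**3 + 23*k**2 + 9*k - 7).
So A=-3 and B=1, with C=k**3 + 23*k**2/12 + 3*k/4 - 7/12.
Set up (-3)·f(k+1) − (1)·f(k) − (k**3 + 23*k**2/12 + 3*k/4 - 7/12) = 0.
Degrees (0,0,3) ⇒ d ≤ 3.
Solving with deg f ≤ 3: f(k) = -(3*k**3 - k**2 - 3*k - 1)/12.
R(k) = B(k−1)·f(k)/C(k) = -(3*k**3 - k**2 - 3*k - 1)/(12*k**3 + 23*k**2 + 9*k - 7); s_k = R·t_k = (-3)**k*(3*k**3 - k**2 - 3*k - 1).
Δs = (-3)**k*(-12*k**3 - 23*k**2 - 9*k + 7), as required.

Yes. s_k = (-3)**k*(3*k**3 - k**2 - 3*k - 1).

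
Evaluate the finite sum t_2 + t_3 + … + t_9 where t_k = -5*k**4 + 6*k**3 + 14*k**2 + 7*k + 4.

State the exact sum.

Step 1: r(k) = (5*k**4 + 14*k**3 - 2*k**2 - 33*k - 26)/(5*k**4 - 6*k**3 - 14*k**2 - 7*k - 4).
Take A(k)=1, B(k)=1, C(k)=k**4 - 6*k**3/5 - 14*k**2/5 - 7*k/5 - 4/5.
Solve (1)·f(k+1) − (1)·f(k) = k**4 - 6*k**3/5 - 14*k**2/5 - 7*k/5 - 4/5.
deg f ≤ 5 (via 0,0,4).
A polynomial solution: f(k) = k*(k + 1)*(k**3 - 5*k**2 + 5*k - 3)/5.
Then R = B(k−1)f/C = k*(k**3 - 5*k**2 + 5*k - 3)/(5*k**3 - 11*k**2 - 3*k - 4), so s_k = R(k)·t_k = k*(-k**4 + 4*k**3 - 2*k + 3).
Verify: -5*k**4 + 6*k**3 + 14*k**2 + 7*k + 4 matches t_k.
Evaluate s at k=10 and k=2: -60170 and 30; difference -60200.

Σ = -60200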